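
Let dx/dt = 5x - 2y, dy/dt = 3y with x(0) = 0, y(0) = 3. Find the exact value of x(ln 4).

-2880

A = [[5,-2],[0,3]]; eigenvalues λ = 5, 3.
Eigenvectors: (-1,0) for λ=5, (1,1) for λ=3.
From the initial condition, c_1 = 3, c_2 = 3.
x(ln 4) = (3)(4^5)(-1) + (3)(4^3)(1) = -2880.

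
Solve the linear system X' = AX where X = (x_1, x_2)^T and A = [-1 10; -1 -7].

x_1(t) = C_1e^(-4t)sin(t) - 3C_1e^(-4t)cos(t) - 3C_2e^(-4t)sin(t) - C_2e^(-4t)cos(t), x_2(t) = C_1e^(-4t)cos(t) + C_2e^(-4t)sin(t)

Coefficient matrix A = [[-1, 10], [-1, -7]].
Characteristic polynomial det(A - λI) = λ^2 + 8λ + 17 = 0.
Eigenvalues λ = -4 ± i (complex conjugate pair).
For λ=-4+i: an eigenvector is (-3,1) - i(1,0) = (-3 - i, 1).
A real fundamental pair from Re and Im of e^((-4+i)t)v: X_1 = e^(-4t)(cos(t)·(-3,1) + sin(t)·(1,0)), X_2 = e^(-4t)(sin(t)·(-3,1) - cos(t)·(1,0)).
General solution: C_1X_1 + C_2X_2.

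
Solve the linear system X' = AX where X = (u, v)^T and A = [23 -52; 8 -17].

Coefficient matrix A = [[23, -52], [8, -17]].
Characteristic polynomial det(A - λI) = λ^2 - 6λ + 25 = 0.
Eigenvalues λ = 3 ± 4i (complex conjugate pair).
For λ=3+4i: an eigenvector is (3,1) - i(2,1) = (3 - 2i, 1 - i).
A real fundamental pair from Re and Im of e^((3+4i)t)v: X_1 = e^(3t)(cos(4t)·(3,1) + sin(4t)·(2,1)), X_2 = e^(3t)(sin(4t)·(3,1) - cos(4t)·(2,1)).
General solution: c_1X_1 + c_2X_2.

u(t) = 2c_1e^(3t)sin(4t) + 3c_1e^(3t)cos(4t) + 3c_2e^(3t)sin(4t) - 2c_2e^(3t)cos(4t), v(t) = c_1e^(3t)sin(4t) + c_1e^(3t)cos(4t) + c_2e^(3t)sin(4t) - c_2e^(3t)cos(4t)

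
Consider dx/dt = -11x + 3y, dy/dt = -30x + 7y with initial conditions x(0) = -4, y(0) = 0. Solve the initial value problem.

Coefficient matrix A = [[-11, 3], [-30, 7]].
Characteristic polynomial det(A - λI) = λ^2 + 4λ + 13 = 0.
Eigenvalues λ = -2 ± 3i (complex conjugate pair).
For λ=-2+3i: an eigenvector is (0,-1) - i(-1,-3) = (0 + i, -1 + 3i).
A real fundamental pair from Re and Im of e^((-2+3i)t)v: X_1 = e^(-2t)(cos(3t)·(0,-1) + sin(3t)·(-1,-3)), X_2 = e^(-2t)(sin(3t)·(0,-1) - cos(3t)·(-1,-3)).
General solution: C_1X_1 + C_2X_2.
Applying x(0)=-4, y(0)=0 gives C_1=-12, C_2=-4.

x(t) = 12e^(-2t)sin(3t) - 4e^(-2t)cos(3t), y(t) = 40e^(-2t)sin(3t)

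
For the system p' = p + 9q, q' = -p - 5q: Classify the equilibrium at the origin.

stable improper node

A = [[1,9],[-1,-5]]; det(A-λI) = λ^2 + 4λ + 4.
repeated λ = -2 with a single eigenvector.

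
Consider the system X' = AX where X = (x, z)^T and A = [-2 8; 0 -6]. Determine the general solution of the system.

x(t) = -2C_1e^(-6t) + C_2e^(-2t), z(t) = C_1e^(-6t)

Coefficient matrix A = [[-2, 8], [0, -6]].
Characteristic polynomial det(A - λI) = λ^2 + 8λ + 12 = 0.
Eigenvalues λ = -6, -2.
For λ=-6: (A-λI) row 1 is [4, 8], so an eigenvector is (-2, 1).
For λ=-2: (A-λI) row 1 is [0, 8], so an eigenvector is (1, 0).
General solution: C_1e^(-6t)(-2,1) + C_2e^(-2t)(1,0).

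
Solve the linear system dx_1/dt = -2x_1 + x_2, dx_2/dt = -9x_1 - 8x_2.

Coefficient matrix A = [[-2, 1], [-9, -8]].
Characteristic polynomial det(A - λI) = λ^2 + 10λ + 25 = 0.
Single eigenvalue λ = -5 with algebraic multiplicity 2.
Eigenvector v = (-1,3); generalized eigenvector w with (A-λI)w=v is (-1,2).
General solution: e^(-5t)[C_1·v + C_2·(t·v + w)].

x_1(t) = -C_1e^(-5t) - C_2te^(-5t) - C_2e^(-5t), x_2(t) = 3C_1e^(-5t) + 3C_2te^(-5t) + 2C_2e^(-5t)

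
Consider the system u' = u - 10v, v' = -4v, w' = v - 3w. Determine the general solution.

u(t) = K_1e^(t) + 2K_2e^(-4t), v(t) = K_2e^(-4t), w(t) = -K_2e^(-4t) + K_3e^(-3t)

Coefficient matrix A = [[1, -10, 0], [0, -4, 0], [0, 1, -3]].
det(A - λI) = 0 gives eigenvalues λ = 1, -4, -3.
For λ=1: eigenvector (1,0,0).
For λ=-4: eigenvector (2,1,-1).
For λ=-3: eigenvector (0,0,1).
General solution: K_1e^(t)(1,0,0) + K_2e^(-4t)(2,1,-1) + K_3e^(-3t)(0,0,1).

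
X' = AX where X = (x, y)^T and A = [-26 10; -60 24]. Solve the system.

Coefficient matrix A = [[-26, 10], [-60, 24]].
Characteristic polynomial det(A - λI) = λ^2 + 2λ - 24 = 0.
Eigenvalues λ = -6, 4.
For λ=-6: (A-λI) row 1 is [-20, 10], so an eigenvector is (-1, -2).
For λ=4: (A-λI) row 1 is [-30, 10], so an eigenvector is (1, 3).
General solution: c_1e^(-6t)(-1,-2) + c_2e^(4t)(1,3).

x(t) = -c_1e^(-6t) + c_2e^(4t), y(t) = -2c_1e^(-6t) + 3c_2e^(4t)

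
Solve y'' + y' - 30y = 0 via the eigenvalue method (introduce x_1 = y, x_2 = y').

Let x_1 = y, x_2 = y'. Then x_1' = x_2 and x_2' = 30x_1 - x_2.
A = [[0,1],[30,-1]]; det(A-λI) = λ^2 + λ - 30.
Eigenvalues λ = 5, -6 with eigenvectors (1,5), (1,-6).

y(t) = K_1e^(5t) + K_2e^(-6t)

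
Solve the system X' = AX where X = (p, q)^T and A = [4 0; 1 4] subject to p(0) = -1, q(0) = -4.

p(t) = -e^(4t), q(t) = -te^(4t) - 4e^(4t)

Coefficient matrix A = [[4, 0], [1, 4]].
Characteristic polynomial det(A - λI) = λ^2 - 8λ + 16 = 0.
Single eigenvalue λ = 4 with algebraic multiplicity 2.
Eigenvector v = (0,-1); generalized eigenvector w with (A-λI)w=v is (-1,-2).
General solution: e^(4t)[K_1·v + K_2·(t·v + w)].
Applying p(0)=-1, q(0)=-4 gives K_1=2, K_2=1.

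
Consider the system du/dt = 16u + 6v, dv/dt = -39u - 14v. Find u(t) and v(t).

u(t) = -c_1e^(t)sin(3t) - c_1e^(t)cos(3t) - c_2e^(t)sin(3t) + c_2e^(t)cos(3t), v(t) = 3c_1e^(t)sin(3t) + 2c_1e^(t)cos(3t) + 2c_2e^(t)sin(3t) - 3c_2e^(t)cos(3t)

Coefficient matrix A = [[16, 6], [-39, -14]].
Characteristic polynomial det(A - λI) = λ^2 - 2λ + 10 = 0.
Eigenvalues λ = 1 ± 3i (complex conjugate pair).
For λ=1+3i: an eigenvector is (-1,2) - i(-1,3) = (-1 + i, 2 - 3i).
A real fundamental pair from Re and Im of e^((1+3i)t)v: X_1 = e^(t)(cos(3t)·(-1,2) + sin(3t)·(-1,3)), X_2 = e^(t)(sin(3t)·(-1,2) - cos(3t)·(-1,3)).
General solution: c_1X_1 + c_2X_2.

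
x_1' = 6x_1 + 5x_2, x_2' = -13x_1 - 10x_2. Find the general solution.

x_1(t) = -2C_1e^(-2t)sin(t) + C_1e^(-2t)cos(t) + C_2e^(-2t)sin(t) + 2C_2e^(-2t)cos(t), x_2(t) = 3C_1e^(-2t)sin(t) - 2C_1e^(-2t)cos(t) - 2C_2e^(-2t)sin(t) - 3C_2e^(-2t)cos(t)

Coefficient matrix A = [[6, 5], [-13, -10]].
Characteristic polynomial det(A - λI) = λ^2 + 4λ + 5 = 0.
Eigenvalues λ = -2 ± i (complex conjugate pair).
For λ=-2+i: an eigenvector is (1,-2) - i(-2,3) = (1 + 2i, -2 - 3i).
A real fundamental pair from Re and Im of e^((-2+i)t)v: X_1 = e^(-2t)(cos(t)·(1,-2) + sin(t)·(-2,3)), X_2 = e^(-2t)(sin(t)·(1,-2) - cos(t)·(-2,3)).
General solution: C_1X_1 + C_2X_2.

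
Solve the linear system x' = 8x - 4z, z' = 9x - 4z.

x(t) = 2K_1e^(2t) + 2K_2te^(2t) - K_2e^(2t), z(t) = 3K_1e^(2t) + 3K_2te^(2t) - 2K_2e^(2t)

Coefficient matrix A = [[8, -4], [9, -4]].
Characteristic polynomial det(A - λI) = λ^2 - 4λ + 4 = 0.
Single eigenvalue λ = 2 with algebraic multiplicity 2.
Eigenvector v = (2,3); generalized eigenvector w with (A-λI)w=v is (-1,-2).
General solution: e^(2t)[K_1·v + K_2·(t·v + w)].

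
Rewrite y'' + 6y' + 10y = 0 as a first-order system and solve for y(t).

Let x_1 = y, x_2 = y'. Then x_1' = x_2 and x_2' = -10x_1 - 6x_2.
A = [[0,1],[-10,-6]]; det(A-λI) = λ^2 + 6λ + 10.
Eigenvalues λ = -3 ± i.

y(t) = c_1e^(-3t)cos(t) + c_2e^(-3t)sin(t)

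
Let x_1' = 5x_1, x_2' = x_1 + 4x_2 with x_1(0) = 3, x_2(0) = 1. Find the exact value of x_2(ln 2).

A = [[5,0],[1,4]]; eigenvalues λ = 5, 4.
Eigenvectors: (1,1) for λ=5, (0,-1) for λ=4.
From the initial condition, c_1 = 3, c_2 = 2.
x_2(ln 2) = (3)(2^5)(1) + (2)(2^4)(-1) = 64.

64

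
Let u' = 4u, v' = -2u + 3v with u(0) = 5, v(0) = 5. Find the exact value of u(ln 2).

80

A = [[4,0],[-2,3]]; eigenvalues λ = 4, 3.
Eigenvectors: (-1,2) for λ=4, (0,1) for λ=3.
From the initial condition, c_1 = -5, c_2 = 15.
u(ln 2) = (-5)(2^4)(-1) + (15)(2^3)(0) = 80.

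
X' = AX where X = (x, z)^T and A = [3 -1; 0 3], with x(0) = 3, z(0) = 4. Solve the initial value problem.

x(t) = -4te^(3t) + 3e^(3t), z(t) = 4e^(3t)

Coefficient matrix A = [[3, -1], [0, 3]].
Characteristic polynomial det(A - λI) = λ^2 - 6λ + 9 = 0.
Single eigenvalue λ = 3 with algebraic multiplicity 2.
Eigenvector v = (-1,0); generalized eigenvector w with (A-λI)w=v is (1,1).
General solution: e^(3t)[c_1·v + c_2·(t·v + w)].
Applying x(0)=3, z(0)=4 gives c_1=1, c_2=4.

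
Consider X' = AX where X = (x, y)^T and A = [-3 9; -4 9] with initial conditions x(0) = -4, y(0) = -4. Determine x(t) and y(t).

Coefficient matrix A = [[-3, 9], [-4, 9]].
Characteristic polynomial det(A - λI) = λ^2 - 6λ + 9 = 0.
Single eigenvalue λ = 3 with algebraic multiplicity 2.
Eigenvector v = (3,2); generalized eigenvector w with (A-λI)w=v is (-2,-1).
General solution: e^(3t)[C_1·v + C_2·(t·v + w)].
Applying x(0)=-4, y(0)=-4 gives C_1=-4, C_2=-4.

x(t) = -12te^(3t) - 4e^(3t), y(t) = -8te^(3t) - 4e^(3t)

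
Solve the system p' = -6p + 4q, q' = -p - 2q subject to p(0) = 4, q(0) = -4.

Coefficient matrix A = [[-6, 4], [-1, -2]].
Characteristic polynomial det(A - λI) = λ^2 + 8λ + 16 = 0.
Single eigenvalue λ = -4 with algebraic multiplicity 2.
Eigenvector v = (2,1); generalized eigenvector w with (A-λI)w=v is (3,2).
General solution: e^(-4t)[K_1·v + K_2·(t·v + w)].
Applying p(0)=4, q(0)=-4 gives K_1=20, K_2=-12.

p(t) = -24te^(-4t) + 4e^(-4t), q(t) = -12te^(-4t) - 4e^(-4t)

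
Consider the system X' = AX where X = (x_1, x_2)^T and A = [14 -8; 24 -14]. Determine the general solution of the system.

Coefficient matrix A = [[14, -8], [24, -14]].
Characteristic polynomial det(A - λI) = λ^2 - 4 = 0.
Eigenvalues λ = 2, -2.
For λ=2: (A-λI) row 1 is [12, -8], so an eigenvector is (-2, -3).
For λ=-2: (A-λI) row 1 is [16, -8], so an eigenvector is (1, 2).
General solution: c_1e^(2t)(-2,-3) + c_2e^(-2t)(1,2).

x_1(t) = -2c_1e^(2t) + c_2e^(-2t), x_2(t) = -3c_1e^(2t) + 2c_2e^(-2t)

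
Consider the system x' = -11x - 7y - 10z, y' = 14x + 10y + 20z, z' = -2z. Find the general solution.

x(t) = c_1e^(-4t) + c_2e^(3t) + 2c_3e^(-2t), y(t) = -c_1e^(-4t) - 2c_2e^(3t) - 4c_3e^(-2t), z(t) = c_3e^(-2t)

Coefficient matrix A = [[-11, -7, -10], [14, 10, 20], [0, 0, -2]].
det(A - λI) = 0 gives eigenvalues λ = -4, 3, -2.
For λ=-4: eigenvector (1,-1,0).
For λ=3: eigenvector (1,-2,0).
For λ=-2: eigenvector (2,-4,1).
General solution: c_1e^(-4t)(1,-1,0) + c_2e^(3t)(1,-2,0) + c_3e^(-2t)(2,-4,1).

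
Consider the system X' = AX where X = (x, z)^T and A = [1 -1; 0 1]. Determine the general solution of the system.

Coefficient matrix A = [[1, -1], [0, 1]].
Characteristic polynomial det(A - λI) = λ^2 - 2λ + 1 = 0.
Single eigenvalue λ = 1 with algebraic multiplicity 2.
Eigenvector v = (-1,0); generalized eigenvector w with (A-λI)w=v is (-2,1).
General solution: e^(t)[K_1·v + K_2·(t·v + w)].

x(t) = -K_1e^(t) - K_2te^(t) - 2K_2e^(t), z(t) = K_2e^(t)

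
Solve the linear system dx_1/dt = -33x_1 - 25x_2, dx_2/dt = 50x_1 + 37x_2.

Coefficient matrix A = [[-33, -25], [50, 37]].
Characteristic polynomial det(A - λI) = λ^2 - 4λ + 29 = 0.
Eigenvalues λ = 2 ± 5i (complex conjugate pair).
For λ=2+5i: an eigenvector is (1,-1) - i(-2,3) = (1 + 2i, -1 - 3i).
A real fundamental pair from Re and Im of e^((2+5i)t)v: X_1 = e^(2t)(cos(5t)·(1,-1) + sin(5t)·(-2,3)), X_2 = e^(2t)(sin(5t)·(1,-1) - cos(5t)·(-2,3)).
General solution: C_1X_1 + C_2X_2.

x_1(t) = -2C_1e^(2t)sin(5t) + C_1e^(2t)cos(5t) + C_2e^(2t)sin(5t) + 2C_2e^(2t)cos(5t), x_2(t) = 3C_1e^(2t)sin(5t) - C_1e^(2t)cos(5t) - C_2e^(2t)sin(5t) - 3C_2e^(2t)cos(5t)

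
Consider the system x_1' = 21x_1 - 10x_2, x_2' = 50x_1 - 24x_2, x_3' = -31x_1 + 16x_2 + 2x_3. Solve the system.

x_1(t) = C_1e^(t) + 2C_2e^(-4t), x_2(t) = 2C_1e^(t) + 5C_2e^(-4t), x_3(t) = -C_1e^(t) - 3C_2e^(-4t) + C_3e^(2t)

Coefficient matrix A = [[21, -10, 0], [50, -24, 0], [-31, 16, 2]].
det(A - λI) = 0 gives eigenvalues λ = 1, -4, 2.
For λ=1: eigenvector (1,2,-1).
For λ=-4: eigenvector (2,5,-3).
For λ=2: eigenvector (0,0,1).
General solution: C_1e^(t)(1,2,-1) + C_2e^(-4t)(2,5,-3) + C_3e^(2t)(0,0,1).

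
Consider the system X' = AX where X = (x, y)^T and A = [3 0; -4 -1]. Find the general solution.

x(t) = -C_1e^(3t), y(t) = C_1e^(3t) + C_2e^(-t)

Coefficient matrix A = [[3, 0], [-4, -1]].
Characteristic polynomial det(A - λI) = λ^2 - 2λ - 3 = 0.
Eigenvalues λ = 3, -1.
For λ=3: (A-λI) row 2 is [-4, -4], so an eigenvector is (-1, 1).
For λ=-1: (A-λI) row 1 is [4, 0], so an eigenvector is (0, 1).
General solution: C_1e^(3t)(-1,1) + C_2e^(-t)(0,1).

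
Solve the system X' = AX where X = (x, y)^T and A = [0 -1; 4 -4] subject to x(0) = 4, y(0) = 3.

x(t) = 5te^(-2t) + 4e^(-2t), y(t) = 10te^(-2t) + 3e^(-2t)

Coefficient matrix A = [[0, -1], [4, -4]].
Characteristic polynomial det(A - λI) = λ^2 + 4λ + 4 = 0.
Single eigenvalue λ = -2 with algebraic multiplicity 2.
Eigenvector v = (-1,-2); generalized eigenvector w with (A-λI)w=v is (-1,-1).
General solution: e^(-2t)[K_1·v + K_2·(t·v + w)].
Applying x(0)=4, y(0)=3 gives K_1=1, K_2=-5.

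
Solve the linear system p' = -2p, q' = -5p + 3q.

Coefficient matrix A = [[-2, 0], [-5, 3]].
Characteristic polynomial det(A - λI) = λ^2 - λ - 6 = 0.
Eigenvalues λ = 3, -2.
For λ=3: (A-λI) row 1 is [-5, 0], so an eigenvector is (0, -1).
For λ=-2: (A-λI) row 2 is [-5, 5], so an eigenvector is (1, 1).
General solution: c_1e^(3t)(0,-1) + c_2e^(-2t)(1,1).

p(t) = c_2e^(-2t), q(t) = -c_1e^(3t) + c_2e^(-2t)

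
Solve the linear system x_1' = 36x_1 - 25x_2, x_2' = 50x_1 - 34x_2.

x_1(t) = K_1e^(t)sin(5t) - 2K_1e^(t)cos(5t) - 2K_2e^(t)sin(5t) - K_2e^(t)cos(5t), x_2(t) = K_1e^(t)sin(5t) - 3K_1e^(t)cos(5t) - 3K_2e^(t)sin(5t) - K_2e^(t)cos(5t)

Coefficient matrix A = [[36, -25], [50, -34]].
Characteristic polynomial det(A - λI) = λ^2 - 2λ + 26 = 0.
Eigenvalues λ = 1 ± 5i (complex conjugate pair).
For λ=1+5i: an eigenvector is (-2,-3) - i(1,1) = (-2 - i, -3 - i).
A real fundamental pair from Re and Im of e^((1+5i)t)v: X_1 = e^(t)(cos(5t)·(-2,-3) + sin(5t)·(1,1)), X_2 = e^(t)(sin(5t)·(-2,-3) - cos(5t)·(1,1)).
General solution: K_1X_1 + K_2X_2.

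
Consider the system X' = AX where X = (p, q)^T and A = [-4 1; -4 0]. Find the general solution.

Coefficient matrix A = [[-4, 1], [-4, 0]].
Characteristic polynomial det(A - λI) = λ^2 + 4λ + 4 = 0.
Single eigenvalue λ = -2 with algebraic multiplicity 2.
Eigenvector v = (-1,-2); generalized eigenvector w with (A-λI)w=v is (2,3).
General solution: e^(-2t)[C_1·v + C_2·(t·v + w)].

p(t) = -C_1e^(-2t) - C_2te^(-2t) + 2C_2e^(-2t), q(t) = -2C_1e^(-2t) - 2C_2te^(-2t) + 3C_2e^(-2t)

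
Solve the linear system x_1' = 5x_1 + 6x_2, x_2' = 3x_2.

x_1(t) = C_1e^(5t) + 3C_2e^(3t), x_2(t) = -C_2e^(3t)

Coefficient matrix A = [[5, 6], [0, 3]].
Characteristic polynomial det(A - λI) = λ^2 - 8λ + 15 = 0.
Eigenvalues λ = 5, 3.
For λ=5: (A-λI) row 1 is [0, 6], so an eigenvector is (1, 0).
For λ=3: (A-λI) row 1 is [2, 6], so an eigenvector is (3, -1).
General solution: C_1e^(5t)(1,0) + C_2e^(3t)(3,-1).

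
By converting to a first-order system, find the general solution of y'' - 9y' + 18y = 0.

Let x_1 = y, x_2 = y'. Then x_1' = x_2 and x_2' = -18x_1 + 9x_2.
A = [[0,1],[-18,9]]; det(A-λI) = λ^2 - 9λ + 18.
Eigenvalues λ = 3, 6 with eigenvectors (1,3), (1,6).

y(t) = K_1e^(3t) + K_2e^(6t)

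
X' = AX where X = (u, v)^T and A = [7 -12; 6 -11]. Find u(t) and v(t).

Coefficient matrix A = [[7, -12], [6, -11]].
Characteristic polynomial det(A - λI) = λ^2 + 4λ - 5 = 0.
Eigenvalues λ = 1, -5.
For λ=1: (A-λI) row 1 is [6, -12], so an eigenvector is (-2, -1).
For λ=-5: (A-λI) row 1 is [12, -12], so an eigenvector is (1, 1).
General solution: c_1e^(t)(-2,-1) + c_2e^(-5t)(1,1).

u(t) = -2c_1e^(t) + c_2e^(-5t), v(t) = -c_1e^(t) + c_2e^(-5t)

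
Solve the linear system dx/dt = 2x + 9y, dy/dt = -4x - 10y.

x(t) = -3K_1e^(-4t) - 3K_2te^(-4t) - 2K_2e^(-4t), y(t) = 2K_1e^(-4t) + 2K_2te^(-4t) + K_2e^(-4t)

Coefficient matrix A = [[2, 9], [-4, -10]].
Characteristic polynomial det(A - λI) = λ^2 + 8λ + 16 = 0.
Single eigenvalue λ = -4 with algebraic multiplicity 2.
Eigenvector v = (-3,2); generalized eigenvector w with (A-λI)w=v is (-2,1).
General solution: e^(-4t)[K_1·v + K_2·(t·v + w)].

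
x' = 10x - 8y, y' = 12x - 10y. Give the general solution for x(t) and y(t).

Coefficient matrix A = [[10, -8], [12, -10]].
Characteristic polynomial det(A - λI) = λ^2 - 4 = 0.
Eigenvalues λ = -2, 2.
For λ=-2: (A-λI) row 1 is [12, -8], so an eigenvector is (2, 3).
For λ=2: (A-λI) row 1 is [8, -8], so an eigenvector is (-1, -1).
General solution: K_1e^(-2t)(2,3) + K_2e^(2t)(-1,-1).

x(t) = 2K_1e^(-2t) - K_2e^(2t), y(t) = 3K_1e^(-2t) - K_2e^(2t)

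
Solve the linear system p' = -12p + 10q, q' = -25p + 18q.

Coefficient matrix A = [[-12, 10], [-25, 18]].
Characteristic polynomial det(A - λI) = λ^2 - 6λ + 34 = 0.
Eigenvalues λ = 3 ± 5i (complex conjugate pair).
For λ=3+5i: an eigenvector is (-1,-1) - i(1,2) = (-1 - i, -1 - 2i).
A real fundamental pair from Re and Im of e^((3+5i)t)v: X_1 = e^(3t)(cos(5t)·(-1,-1) + sin(5t)·(1,2)), X_2 = e^(3t)(sin(5t)·(-1,-1) - cos(5t)·(1,2)).
General solution: c_1X_1 + c_2X_2.

p(t) = c_1e^(3t)sin(5t) - c_1e^(3t)cos(5t) - c_2e^(3t)sin(5t) - c_2e^(3t)cos(5t), q(t) = 2c_1e^(3t)sin(5t) - c_1e^(3t)cos(5t) - c_2e^(3t)sin(5t) - 2c_2e^(3t)cos(5t)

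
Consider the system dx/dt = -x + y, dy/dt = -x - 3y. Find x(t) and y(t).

x(t) = C_1e^(-2t) + C_2te^(-2t), y(t) = -C_1e^(-2t) - C_2te^(-2t) + C_2e^(-2t)

Coefficient matrix A = [[-1, 1], [-1, -3]].
Characteristic polynomial det(A - λI) = λ^2 + 4λ + 4 = 0.
Single eigenvalue λ = -2 with algebraic multiplicity 2.
Eigenvector v = (1,-1); generalized eigenvector w with (A-λI)w=v is (0,1).
General solution: e^(-2t)[C_1·v + C_2·(t·v + w)].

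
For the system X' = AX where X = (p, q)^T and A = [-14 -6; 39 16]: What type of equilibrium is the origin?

A = [[-14,-6],[39,16]]; det(A-λI) = λ^2 - 2λ + 10.
λ = 1 ± 3i: positive real part.

unstable spiral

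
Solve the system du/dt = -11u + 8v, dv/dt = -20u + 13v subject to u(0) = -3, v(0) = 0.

Coefficient matrix A = [[-11, 8], [-20, 13]].
Characteristic polynomial det(A - λI) = λ^2 - 2λ + 17 = 0.
Eigenvalues λ = 1 ± 4i (complex conjugate pair).
For λ=1+4i: an eigenvector is (-1,-2) - i(-1,-1) = (-1 + i, -2 + i).
A real fundamental pair from Re and Im of e^((1+4i)t)v: X_1 = e^(t)(cos(4t)·(-1,-2) + sin(4t)·(-1,-1)), X_2 = e^(t)(sin(4t)·(-1,-2) - cos(4t)·(-1,-1)).
General solution: C_1X_1 + C_2X_2.
Applying u(0)=-3, v(0)=0 gives C_1=-3, C_2=-6.

u(t) = 9e^(t)sin(4t) - 3e^(t)cos(4t), v(t) = 15e^(t)sin(4t)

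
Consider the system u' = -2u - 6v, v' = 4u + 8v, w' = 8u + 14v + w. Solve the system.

u(t) = -c_1e^(4t) + 3c_2e^(2t), v(t) = c_1e^(4t) - 2c_2e^(2t), w(t) = 2c_1e^(4t) - 4c_2e^(2t) + c_3e^(t)

Coefficient matrix A = [[-2, -6, 0], [4, 8, 0], [8, 14, 1]].
det(A - λI) = 0 gives eigenvalues λ = 4, 2, 1.
For λ=4: eigenvector (-1,1,2).
For λ=2: eigenvector (3,-2,-4).
For λ=1: eigenvector (0,0,1).
General solution: c_1e^(4t)(-1,1,2) + c_2e^(2t)(3,-2,-4) + c_3e^(t)(0,0,1).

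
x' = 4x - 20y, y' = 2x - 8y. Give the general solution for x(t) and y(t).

x(t) = -c_1e^(-2t)sin(2t) + 3c_1e^(-2t)cos(2t) + 3c_2e^(-2t)sin(2t) + c_2e^(-2t)cos(2t), y(t) = c_1e^(-2t)cos(2t) + c_2e^(-2t)sin(2t)

Coefficient matrix A = [[4, -20], [2, -8]].
Characteristic polynomial det(A - λI) = λ^2 + 4λ + 8 = 0.
Eigenvalues λ = -2 ± 2i (complex conjugate pair).
For λ=-2+2i: an eigenvector is (3,1) - i(-1,0) = (3 + i, 1).
A real fundamental pair from Re and Im of e^((-2+2i)t)v: X_1 = e^(-2t)(cos(2t)·(3,1) + sin(2t)·(-1,0)), X_2 = e^(-2t)(sin(2t)·(3,1) - cos(2t)·(-1,0)).
General solution: c_1X_1 + c_2X_2.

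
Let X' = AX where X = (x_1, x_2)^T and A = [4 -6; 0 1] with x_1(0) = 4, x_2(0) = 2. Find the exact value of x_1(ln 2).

8

A = [[4,-6],[0,1]]; eigenvalues λ = 4, 1.
Eigenvectors: (1,0) for λ=4, (2,1) for λ=1.
From the initial condition, c_1 = 0, c_2 = 2.
x_1(ln 2) = (0)(2^4)(1) + (2)(2^1)(2) = 8.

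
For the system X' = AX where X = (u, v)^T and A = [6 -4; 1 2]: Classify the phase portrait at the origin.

unstable improper node

A = [[6,-4],[1,2]]; det(A-λI) = λ^2 - 8λ + 16.
repeated λ = 4 with a single eigenvector.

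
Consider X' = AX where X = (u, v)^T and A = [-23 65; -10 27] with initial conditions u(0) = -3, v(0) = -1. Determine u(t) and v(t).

u(t) = 2e^(2t)sin(5t) - 3e^(2t)cos(5t), v(t) = e^(2t)sin(5t) - e^(2t)cos(5t)

Coefficient matrix A = [[-23, 65], [-10, 27]].
Characteristic polynomial det(A - λI) = λ^2 - 4λ + 29 = 0.
Eigenvalues λ = 2 ± 5i (complex conjugate pair).
For λ=2+5i: an eigenvector is (-2,-1) - i(-3,-1) = (-2 + 3i, -1 + i).
A real fundamental pair from Re and Im of e^((2+5i)t)v: X_1 = e^(2t)(cos(5t)·(-2,-1) + sin(5t)·(-3,-1)), X_2 = e^(2t)(sin(5t)·(-2,-1) - cos(5t)·(-3,-1)).
General solution: K_1X_1 + K_2X_2.
Applying u(0)=-3, v(0)=-1 gives K_1=0, K_2=-1.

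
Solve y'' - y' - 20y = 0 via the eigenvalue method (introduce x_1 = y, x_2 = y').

Let x_1 = y, x_2 = y'. Then x_1' = x_2 and x_2' = 20x_1 + x_2.
A = [[0,1],[20,1]]; det(A-λI) = λ^2 - λ - 20.
Eigenvalues λ = 5, -4 with eigenvectors (1,5), (1,-4).

y(t) = C_1e^(5t) + C_2e^(-4t)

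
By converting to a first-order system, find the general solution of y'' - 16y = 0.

Let x_1 = y, x_2 = y'. Then x_1' = x_2 and x_2' = 16x_1.
A = [[0,1],[16,0]]; det(A-λI) = λ^2 - 16.
Eigenvalues λ = -4, 4 with eigenvectors (1,-4), (1,4).

y(t) = C_1e^(-4t) + C_2e^(4t)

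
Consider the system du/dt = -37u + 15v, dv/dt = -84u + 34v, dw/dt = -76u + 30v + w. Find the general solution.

Coefficient matrix A = [[-37, 15, 0], [-84, 34, 0], [-76, 30, 1]].
det(A - λI) = 0 gives eigenvalues λ = -1, -2, 1.
For λ=-1: eigenvector (5,12,10).
For λ=-2: eigenvector (-3,-7,-6).
For λ=1: eigenvector (0,0,1).
General solution: C_1e^(-t)(5,12,10) + C_2e^(-2t)(-3,-7,-6) + C_3e^(t)(0,0,1).

u(t) = 5C_1e^(-t) - 3C_2e^(-2t), v(t) = 12C_1e^(-t) - 7C_2e^(-2t), w(t) = 10C_1e^(-t) - 6C_2e^(-2t) + C_3e^(t)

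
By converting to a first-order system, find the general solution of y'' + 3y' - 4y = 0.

Let x_1 = y, x_2 = y'. Then x_1' = x_2 and x_2' = 4x_1 - 3x_2.
A = [[0,1],[4,-3]]; det(A-λI) = λ^2 + 3λ - 4.
Eigenvalues λ = 1, -4 with eigenvectors (1,1), (1,-4).

y(t) = C_1e^(t) + C_2e^(-4t)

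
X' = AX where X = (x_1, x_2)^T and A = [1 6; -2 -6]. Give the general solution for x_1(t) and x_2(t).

x_1(t) = -3K_1e^(-3t) - 2K_2e^(-2t), x_2(t) = 2K_1e^(-3t) + K_2e^(-2t)

Coefficient matrix A = [[1, 6], [-2, -6]].
Characteristic polynomial det(A - λI) = λ^2 + 5λ + 6 = 0.
Eigenvalues λ = -3, -2.
For λ=-3: (A-λI) row 1 is [4, 6], so an eigenvector is (-3, 2).
For λ=-2: (A-λI) row 1 is [3, 6], so an eigenvector is (-2, 1).
General solution: K_1e^(-3t)(-3,2) + K_2e^(-2t)(-2,1).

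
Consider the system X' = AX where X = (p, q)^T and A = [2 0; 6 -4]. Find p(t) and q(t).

p(t) = -K_2e^(2t), q(t) = K_1e^(-4t) - K_2e^(2t)

Coefficient matrix A = [[2, 0], [6, -4]].
Characteristic polynomial det(A - λI) = λ^2 + 2λ - 8 = 0.
Eigenvalues λ = -4, 2.
For λ=-4: (A-λI) row 1 is [6, 0], so an eigenvector is (0, 1).
For λ=2: (A-λI) row 2 is [6, -6], so an eigenvector is (-1, -1).
General solution: K_1e^(-4t)(0,1) + K_2e^(2t)(-1,-1).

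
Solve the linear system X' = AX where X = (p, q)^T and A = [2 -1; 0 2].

Coefficient matrix A = [[2, -1], [0, 2]].
Characteristic polynomial det(A - λI) = λ^2 - 4λ + 4 = 0.
Single eigenvalue λ = 2 with algebraic multiplicity 2.
Eigenvector v = (1,0); generalized eigenvector w with (A-λI)w=v is (-1,-1).
General solution: e^(2t)[K_1·v + K_2·(t·v + w)].

p(t) = K_1e^(2t) + K_2te^(2t) - K_2e^(2t), q(t) = -K_2e^(2t)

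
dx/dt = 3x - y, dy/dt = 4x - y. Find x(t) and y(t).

Coefficient matrix A = [[3, -1], [4, -1]].
Characteristic polynomial det(A - λI) = λ^2 - 2λ + 1 = 0.
Single eigenvalue λ = 1 with algebraic multiplicity 2.
Eigenvector v = (1,2); generalized eigenvector w with (A-λI)w=v is (2,3).
General solution: e^(t)[c_1·v + c_2·(t·v + w)].

x(t) = c_1e^(t) + c_2te^(t) + 2c_2e^(t), y(t) = 2c_1e^(t) + 2c_2te^(t) + 3c_2e^(t)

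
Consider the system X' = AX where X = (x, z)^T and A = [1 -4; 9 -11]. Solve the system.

x(t) = 2K_1e^(-5t) + 2K_2te^(-5t) + K_2e^(-5t), z(t) = 3K_1e^(-5t) + 3K_2te^(-5t) + K_2e^(-5t)

Coefficient matrix A = [[1, -4], [9, -11]].
Characteristic polynomial det(A - λI) = λ^2 + 10λ + 25 = 0.
Single eigenvalue λ = -5 with algebraic multiplicity 2.
Eigenvector v = (2,3); generalized eigenvector w with (A-λI)w=v is (1,1).
General solution: e^(-5t)[K_1·v + K_2·(t·v + w)].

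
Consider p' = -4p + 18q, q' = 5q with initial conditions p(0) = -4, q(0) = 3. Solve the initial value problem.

p(t) = 6e^(5t) - 10e^(-4t), q(t) = 3e^(5t)

Coefficient matrix A = [[-4, 18], [0, 5]].
Characteristic polynomial det(A - λI) = λ^2 - λ - 20 = 0.
Eigenvalues λ = 5, -4.
For λ=5: (A-λI) row 1 is [-9, 18], so an eigenvector is (-2, -1).
For λ=-4: (A-λI) row 1 is [0, 18], so an eigenvector is (-1, 0).
General solution: c_1e^(5t)(-2,-1) + c_2e^(-4t)(-1,0).
Applying p(0)=-4, q(0)=3 gives c_1=-3, c_2=10.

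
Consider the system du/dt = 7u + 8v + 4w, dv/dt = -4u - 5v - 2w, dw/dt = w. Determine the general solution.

u(t) = 2c_1e^(3t) - c_2e^(-t) - 2c_3e^(t), v(t) = -c_1e^(3t) + c_2e^(-t) + c_3e^(t), w(t) = c_3e^(t)

Coefficient matrix A = [[7, 8, 4], [-4, -5, -2], [0, 0, 1]].
det(A - λI) = 0 gives eigenvalues λ = 3, -1, 1.
For λ=3: eigenvector (2,-1,0).
For λ=-1: eigenvector (-1,1,0).
For λ=1: eigenvector (-2,1,1).
General solution: c_1e^(3t)(2,-1,0) + c_2e^(-t)(-1,1,0) + c_3e^(t)(-2,1,1).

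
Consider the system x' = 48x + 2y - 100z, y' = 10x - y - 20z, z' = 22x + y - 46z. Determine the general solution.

Coefficient matrix A = [[48, 2, -100], [10, -1, -20], [22, 1, -46]].
det(A - λI) = 0 gives eigenvalues λ = -2, -1, 4.
For λ=-2: eigenvector (2,0,1).
For λ=-1: eigenvector (2,1,1).
For λ=4: eigenvector (9,2,4).
General solution: K_1e^(-2t)(2,0,1) + K_2e^(-t)(2,1,1) + K_3e^(4t)(9,2,4).

x(t) = 2K_1e^(-2t) + 2K_2e^(-t) + 9K_3e^(4t), y(t) = K_2e^(-t) + 2K_3e^(4t), z(t) = K_1e^(-2t) + K_2e^(-t) + 4K_3e^(4t)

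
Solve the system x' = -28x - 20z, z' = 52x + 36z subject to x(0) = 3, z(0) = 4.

x(t) = -44e^(4t)sin(4t) + 3e^(4t)cos(4t), z(t) = 71e^(4t)sin(4t) + 4e^(4t)cos(4t)

Coefficient matrix A = [[-28, -20], [52, 36]].
Characteristic polynomial det(A - λI) = λ^2 - 8λ + 32 = 0.
Eigenvalues λ = 4 ± 4i (complex conjugate pair).
For λ=4+4i: an eigenvector is (2,-3) - i(-1,2) = (2 + i, -3 - 2i).
A real fundamental pair from Re and Im of e^((4+4i)t)v: X_1 = e^(4t)(cos(4t)·(2,-3) + sin(4t)·(-1,2)), X_2 = e^(4t)(sin(4t)·(2,-3) - cos(4t)·(-1,2)).
General solution: c_1X_1 + c_2X_2.
Applying x(0)=3, z(0)=4 gives c_1=10, c_2=-17.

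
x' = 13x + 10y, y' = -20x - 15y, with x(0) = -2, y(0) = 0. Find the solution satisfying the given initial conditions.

Coefficient matrix A = [[13, 10], [-20, -15]].
Characteristic polynomial det(A - λI) = λ^2 + 2λ + 5 = 0.
Eigenvalues λ = -1 ± 2i (complex conjugate pair).
For λ=-1+2i: an eigenvector is (1,-1) - i(2,-3) = (1 - 2i, -1 + 3i).
A real fundamental pair from Re and Im of e^((-1+2i)t)v: X_1 = e^(-t)(cos(2t)·(1,-1) + sin(2t)·(2,-3)), X_2 = e^(-t)(sin(2t)·(1,-1) - cos(2t)·(2,-3)).
General solution: c_1X_1 + c_2X_2.
Applying x(0)=-2, y(0)=0 gives c_1=-6, c_2=-2.

x(t) = -14e^(-t)sin(2t) - 2e^(-t)cos(2t), y(t) = 20e^(-t)sin(2t)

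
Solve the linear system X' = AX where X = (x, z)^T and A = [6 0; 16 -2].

x(t) = c_2e^(6t), z(t) = -c_1e^(-2t) + 2c_2e^(6t)

Coefficient matrix A = [[6, 0], [16, -2]].
Characteristic polynomial det(A - λI) = λ^2 - 4λ - 12 = 0.
Eigenvalues λ = -2, 6.
For λ=-2: (A-λI) row 1 is [8, 0], so an eigenvector is (0, -1).
For λ=6: (A-λI) row 2 is [16, -8], so an eigenvector is (1, 2).
General solution: c_1e^(-2t)(0,-1) + c_2e^(6t)(1,2).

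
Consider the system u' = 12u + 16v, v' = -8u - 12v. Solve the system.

Coefficient matrix A = [[12, 16], [-8, -12]].
Characteristic polynomial det(A - λI) = λ^2 - 16 = 0.
Eigenvalues λ = -4, 4.
For λ=-4: (A-λI) row 1 is [16, 16], so an eigenvector is (1, -1).
For λ=4: (A-λI) row 1 is [8, 16], so an eigenvector is (-2, 1).
General solution: c_1e^(-4t)(1,-1) + c_2e^(4t)(-2,1).

u(t) = c_1e^(-4t) - 2c_2e^(4t), v(t) = -c_1e^(-4t) + c_2e^(4t)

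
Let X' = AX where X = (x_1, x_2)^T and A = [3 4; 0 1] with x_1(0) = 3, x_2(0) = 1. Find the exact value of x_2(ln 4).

4

A = [[3,4],[0,1]]; eigenvalues λ = 3, 1.
Eigenvectors: (1,0) for λ=3, (2,-1) for λ=1.
From the initial condition, c_1 = 5, c_2 = -1.
x_2(ln 4) = (5)(4^3)(0) + (-1)(4^1)(-1) = 4.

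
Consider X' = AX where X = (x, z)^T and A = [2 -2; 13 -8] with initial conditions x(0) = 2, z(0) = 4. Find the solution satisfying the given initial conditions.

Coefficient matrix A = [[2, -2], [13, -8]].
Characteristic polynomial det(A - λI) = λ^2 + 6λ + 10 = 0.
Eigenvalues λ = -3 ± i (complex conjugate pair).
For λ=-3+i: an eigenvector is (1,2) - i(1,3) = (1 - i, 2 - 3i).
A real fundamental pair from Re and Im of e^((-3+i)t)v: X_1 = e^(-3t)(cos(t)·(1,2) + sin(t)·(1,3)), X_2 = e^(-3t)(sin(t)·(1,2) - cos(t)·(1,3)).
General solution: C_1X_1 + C_2X_2.
Applying x(0)=2, z(0)=4 gives C_1=2, C_2=0.

x(t) = 2e^(-3t)sin(t) + 2e^(-3t)cos(t), z(t) = 6e^(-3t)sin(t) + 4e^(-3t)cos(t)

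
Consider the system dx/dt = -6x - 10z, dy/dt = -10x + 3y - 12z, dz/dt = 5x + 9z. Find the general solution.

x(t) = 2K_1e^(-t) + K_3e^(4t), y(t) = 2K_1e^(-t) + K_2e^(3t) + 2K_3e^(4t), z(t) = -K_1e^(-t) - K_3e^(4t)

Coefficient matrix A = [[-6, 0, -10], [-10, 3, -12], [5, 0, 9]].
det(A - λI) = 0 gives eigenvalues λ = -1, 3, 4.
For λ=-1: eigenvector (2,2,-1).
For λ=3: eigenvector (0,1,0).
For λ=4: eigenvector (1,2,-1).
General solution: K_1e^(-t)(2,2,-1) + K_2e^(3t)(0,1,0) + K_3e^(4t)(1,2,-1).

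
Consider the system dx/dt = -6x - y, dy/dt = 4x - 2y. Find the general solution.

x(t) = -c_1e^(-4t) - c_2te^(-4t) + c_2e^(-4t), y(t) = 2c_1e^(-4t) + 2c_2te^(-4t) - c_2e^(-4t)

Coefficient matrix A = [[-6, -1], [4, -2]].
Characteristic polynomial det(A - λI) = λ^2 + 8λ + 16 = 0.
Single eigenvalue λ = -4 with algebraic multiplicity 2.
Eigenvector v = (-1,2); generalized eigenvector w with (A-λI)w=v is (1,-1).
General solution: e^(-4t)[c_1·v + c_2·(t·v + w)].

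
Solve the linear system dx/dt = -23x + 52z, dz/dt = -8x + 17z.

Coefficient matrix A = [[-23, 52], [-8, 17]].
Characteristic polynomial det(A - λI) = λ^2 + 6λ + 25 = 0.
Eigenvalues λ = -3 ± 4i (complex conjugate pair).
For λ=-3+4i: an eigenvector is (-2,-1) - i(-3,-1) = (-2 + 3i, -1 + i).
A real fundamental pair from Re and Im of e^((-3+4i)t)v: X_1 = e^(-3t)(cos(4t)·(-2,-1) + sin(4t)·(-3,-1)), X_2 = e^(-3t)(sin(4t)·(-2,-1) - cos(4t)·(-3,-1)).
General solution: C_1X_1 + C_2X_2.

x(t) = -3C_1e^(-3t)sin(4t) - 2C_1e^(-3t)cos(4t) - 2C_2e^(-3t)sin(4t) + 3C_2e^(-3t)cos(4t), z(t) = -C_1e^(-3t)sin(4t) - C_1e^(-3t)cos(4t) - C_2e^(-3t)sin(4t) + C_2e^(-3t)cos(4t)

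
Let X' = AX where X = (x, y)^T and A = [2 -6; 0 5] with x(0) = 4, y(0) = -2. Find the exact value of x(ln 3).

A = [[2,-6],[0,5]]; eigenvalues λ = 2, 5.
Eigenvectors: (-1,0) for λ=2, (-2,1) for λ=5.
From the initial condition, c_1 = 0, c_2 = -2.
x(ln 3) = (0)(3^2)(-1) + (-2)(3^5)(-2) = 972.

972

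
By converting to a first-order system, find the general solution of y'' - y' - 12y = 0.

y(t) = c_1e^(-3t) + c_2e^(4t)

Let x_1 = y, x_2 = y'. Then x_1' = x_2 and x_2' = 12x_1 + x_2.
A = [[0,1],[12,1]]; det(A-λI) = λ^2 - λ - 12.
Eigenvalues λ = -3, 4 with eigenvectors (1,-3), (1,4).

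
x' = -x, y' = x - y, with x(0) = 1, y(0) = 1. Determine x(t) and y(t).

x(t) = e^(-t), y(t) = te^(-t) + e^(-t)

Coefficient matrix A = [[-1, 0], [1, -1]].
Characteristic polynomial det(A - λI) = λ^2 + 2λ + 1 = 0.
Single eigenvalue λ = -1 with algebraic multiplicity 2.
Eigenvector v = (0,1); generalized eigenvector w with (A-λI)w=v is (1,3).
General solution: e^(-t)[C_1·v + C_2·(t·v + w)].
Applying x(0)=1, y(0)=1 gives C_1=-2, C_2=1.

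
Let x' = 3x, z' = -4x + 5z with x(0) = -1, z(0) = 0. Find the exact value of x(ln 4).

-64

A = [[3,0],[-4,5]]; eigenvalues λ = 3, 5.
Eigenvectors: (-1,-2) for λ=3, (0,1) for λ=5.
From the initial condition, c_1 = 1, c_2 = 2.
x(ln 4) = (1)(4^3)(-1) + (2)(4^5)(0) = -64.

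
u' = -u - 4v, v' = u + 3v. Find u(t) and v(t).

u(t) = 2C_1e^(t) + 2C_2te^(t) - C_2e^(t), v(t) = -C_1e^(t) - C_2te^(t)

Coefficient matrix A = [[-1, -4], [1, 3]].
Characteristic polynomial det(A - λI) = λ^2 - 2λ + 1 = 0.
Single eigenvalue λ = 1 with algebraic multiplicity 2.
Eigenvector v = (2,-1); generalized eigenvector w with (A-λI)w=v is (-1,0).
General solution: e^(t)[C_1·v + C_2·(t·v + w)].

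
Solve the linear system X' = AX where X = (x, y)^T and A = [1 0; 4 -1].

Coefficient matrix A = [[1, 0], [4, -1]].
Characteristic polynomial det(A - λI) = λ^2 - 1 = 0.
Eigenvalues λ = -1, 1.
For λ=-1: (A-λI) row 1 is [2, 0], so an eigenvector is (0, 1).
For λ=1: (A-λI) row 2 is [4, -2], so an eigenvector is (-1, -2).
General solution: C_1e^(-t)(0,1) + C_2e^(t)(-1,-2).

x(t) = -C_2e^(t), y(t) = C_1e^(-t) - 2C_2e^(t)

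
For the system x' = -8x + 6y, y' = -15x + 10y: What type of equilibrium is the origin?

unstable spiral

A = [[-8,6],[-15,10]]; det(A-λI) = λ^2 - 2λ + 10.
λ = 1 ± 3i: positive real part.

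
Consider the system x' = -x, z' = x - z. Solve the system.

Coefficient matrix A = [[-1, 0], [1, -1]].
Characteristic polynomial det(A - λI) = λ^2 + 2λ + 1 = 0.
Single eigenvalue λ = -1 with algebraic multiplicity 2.
Eigenvector v = (0,1); generalized eigenvector w with (A-λI)w=v is (1,-1).
General solution: e^(-t)[c_1·v + c_2·(t·v + w)].

x(t) = c_2e^(-t), z(t) = c_1e^(-t) + c_2te^(-t) - c_2e^(-t)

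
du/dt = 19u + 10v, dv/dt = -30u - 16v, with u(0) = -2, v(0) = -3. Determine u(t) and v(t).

Coefficient matrix A = [[19, 10], [-30, -16]].
Characteristic polynomial det(A - λI) = λ^2 - 3λ - 4 = 0.
Eigenvalues λ = -1, 4.
For λ=-1: (A-λI) row 1 is [20, 10], so an eigenvector is (-1, 2).
For λ=4: (A-λI) row 1 is [15, 10], so an eigenvector is (-2, 3).
General solution: c_1e^(-t)(-1,2) + c_2e^(4t)(-2,3).
Applying u(0)=-2, v(0)=-3 gives c_1=-12, c_2=7.

u(t) = -14e^(4t) + 12e^(-t), v(t) = 21e^(4t) - 24e^(-t)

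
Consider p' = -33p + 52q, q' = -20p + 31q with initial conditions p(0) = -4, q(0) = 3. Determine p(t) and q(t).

p(t) = 71e^(-t)sin(4t) - 4e^(-t)cos(4t), q(t) = 44e^(-t)sin(4t) + 3e^(-t)cos(4t)

Coefficient matrix A = [[-33, 52], [-20, 31]].
Characteristic polynomial det(A - λI) = λ^2 + 2λ + 17 = 0.
Eigenvalues λ = -1 ± 4i (complex conjugate pair).
For λ=-1+4i: an eigenvector is (-3,-2) - i(-2,-1) = (-3 + 2i, -2 + i).
A real fundamental pair from Re and Im of e^((-1+4i)t)v: X_1 = e^(-t)(cos(4t)·(-3,-2) + sin(4t)·(-2,-1)), X_2 = e^(-t)(sin(4t)·(-3,-2) - cos(4t)·(-2,-1)).
General solution: c_1X_1 + c_2X_2.
Applying p(0)=-4, q(0)=3 gives c_1=-10, c_2=-17.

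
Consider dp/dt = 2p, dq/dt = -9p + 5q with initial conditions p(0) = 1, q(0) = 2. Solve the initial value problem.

p(t) = e^(2t), q(t) = -e^(5t) + 3e^(2t)

Coefficient matrix A = [[2, 0], [-9, 5]].
Characteristic polynomial det(A - λI) = λ^2 - 7λ + 10 = 0.
Eigenvalues λ = 2, 5.
For λ=2: (A-λI) row 2 is [-9, 3], so an eigenvector is (-1, -3).
For λ=5: (A-λI) row 1 is [-3, 0], so an eigenvector is (0, 1).
General solution: K_1e^(2t)(-1,-3) + K_2e^(5t)(0,1).
Applying p(0)=1, q(0)=2 gives K_1=-1, K_2=-1.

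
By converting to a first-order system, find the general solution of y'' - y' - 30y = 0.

Let x_1 = y, x_2 = y'. Then x_1' = x_2 and x_2' = 30x_1 + x_2.
A = [[0,1],[30,1]]; det(A-λI) = λ^2 - λ - 30.
Eigenvalues λ = -5, 6 with eigenvectors (1,-5), (1,6).

y(t) = c_1e^(-5t) + c_2e^(6t)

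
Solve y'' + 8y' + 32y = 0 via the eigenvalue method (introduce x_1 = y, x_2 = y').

Let x_1 = y, x_2 = y'. Then x_1' = x_2 and x_2' = -32x_1 - 8x_2.
A = [[0,1],[-32,-8]]; det(A-λI) = λ^2 + 8λ + 32.
Eigenvalues λ = -4 ± 4i.

y(t) = K_1e^(-4t)cos(4t) + K_2e^(-4t)sin(4t)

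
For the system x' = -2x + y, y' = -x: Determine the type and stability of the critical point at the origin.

A = [[-2,1],[-1,0]]; det(A-λI) = λ^2 + 2λ + 1.
repeated λ = -1 with a single eigenvector.

stable improper node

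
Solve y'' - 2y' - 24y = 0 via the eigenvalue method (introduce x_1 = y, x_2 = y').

y(t) = K_1e^(-4t) + K_2e^(6t)

Let x_1 = y, x_2 = y'. Then x_1' = x_2 and x_2' = 24x_1 + 2x_2.
A = [[0,1],[24,2]]; det(A-λI) = λ^2 - 2λ - 24.
Eigenvalues λ = -4, 6 with eigenvectors (1,-4), (1,6).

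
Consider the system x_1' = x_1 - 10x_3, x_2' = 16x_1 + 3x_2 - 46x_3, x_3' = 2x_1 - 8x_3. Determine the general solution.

Coefficient matrix A = [[1, 0, -10], [16, 3, -46], [2, 0, -8]].
det(A - λI) = 0 gives eigenvalues λ = -3, 3, -4.
For λ=-3: eigenvector (5,2,2).
For λ=3: eigenvector (0,1,0).
For λ=-4: eigenvector (2,2,1).
General solution: C_1e^(-3t)(5,2,2) + C_2e^(3t)(0,1,0) + C_3e^(-4t)(2,2,1).

x_1(t) = 5C_1e^(-3t) + 2C_3e^(-4t), x_2(t) = 2C_1e^(-3t) + C_2e^(3t) + 2C_3e^(-4t), x_3(t) = 2C_1e^(-3t) + C_3e^(-4t)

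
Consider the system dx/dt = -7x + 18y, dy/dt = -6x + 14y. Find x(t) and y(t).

Coefficient matrix A = [[-7, 18], [-6, 14]].
Characteristic polynomial det(A - λI) = λ^2 - 7λ + 10 = 0.
Eigenvalues λ = 5, 2.
For λ=5: (A-λI) row 1 is [-12, 18], so an eigenvector is (3, 2).
For λ=2: (A-λI) row 1 is [-9, 18], so an eigenvector is (2, 1).
General solution: c_1e^(5t)(3,2) + c_2e^(2t)(2,1).

x(t) = 3c_1e^(5t) + 2c_2e^(2t), y(t) = 2c_1e^(5t) + c_2e^(2t)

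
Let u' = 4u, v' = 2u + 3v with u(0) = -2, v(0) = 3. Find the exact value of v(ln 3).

-135

A = [[4,0],[2,3]]; eigenvalues λ = 4, 3.
Eigenvectors: (1,2) for λ=4, (0,1) for λ=3.
From the initial condition, c_1 = -2, c_2 = 7.
v(ln 3) = (-2)(3^4)(2) + (7)(3^3)(1) = -135.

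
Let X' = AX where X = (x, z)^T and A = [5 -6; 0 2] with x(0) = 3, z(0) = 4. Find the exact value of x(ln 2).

-128

A = [[5,-6],[0,2]]; eigenvalues λ = 2, 5.
Eigenvectors: (-2,-1) for λ=2, (-1,0) for λ=5.
From the initial condition, c_1 = -4, c_2 = 5.
x(ln 2) = (-4)(2^2)(-2) + (5)(2^5)(-1) = -128.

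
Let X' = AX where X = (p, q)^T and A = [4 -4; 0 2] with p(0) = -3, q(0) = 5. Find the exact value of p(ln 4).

A = [[4,-4],[0,2]]; eigenvalues λ = 2, 4.
Eigenvectors: (-2,-1) for λ=2, (-1,0) for λ=4.
From the initial condition, c_1 = -5, c_2 = 13.
p(ln 4) = (-5)(4^2)(-2) + (13)(4^4)(-1) = -3168.

-3168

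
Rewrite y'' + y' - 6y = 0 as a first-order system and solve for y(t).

y(t) = c_1e^(-3t) + c_2e^(2t)

Let x_1 = y, x_2 = y'. Then x_1' = x_2 and x_2' = 6x_1 - x_2.
A = [[0,1],[6,-1]]; det(A-λI) = λ^2 + λ - 6.
Eigenvalues λ = -3, 2 with eigenvectors (1,-3), (1,2).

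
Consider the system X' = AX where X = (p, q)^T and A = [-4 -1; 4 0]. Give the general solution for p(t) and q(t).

Coefficient matrix A = [[-4, -1], [4, 0]].
Characteristic polynomial det(A - λI) = λ^2 + 4λ + 4 = 0.
Single eigenvalue λ = -2 with algebraic multiplicity 2.
Eigenvector v = (1,-2); generalized eigenvector w with (A-λI)w=v is (-2,3).
General solution: e^(-2t)[C_1·v + C_2·(t·v + w)].

p(t) = C_1e^(-2t) + C_2te^(-2t) - 2C_2e^(-2t), q(t) = -2C_1e^(-2t) - 2C_2te^(-2t) + 3C_2e^(-2t)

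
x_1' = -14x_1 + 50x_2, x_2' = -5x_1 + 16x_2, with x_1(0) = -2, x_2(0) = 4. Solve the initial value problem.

x_1(t) = 46e^(t)sin(5t) - 2e^(t)cos(5t), x_2(t) = 14e^(t)sin(5t) + 4e^(t)cos(5t)

Coefficient matrix A = [[-14, 50], [-5, 16]].
Characteristic polynomial det(A - λI) = λ^2 - 2λ + 26 = 0.
Eigenvalues λ = 1 ± 5i (complex conjugate pair).
For λ=1+5i: an eigenvector is (-3,-1) - i(-1,0) = (-3 + i, -1).
A real fundamental pair from Re and Im of e^((1+5i)t)v: X_1 = e^(t)(cos(5t)·(-3,-1) + sin(5t)·(-1,0)), X_2 = e^(t)(sin(5t)·(-3,-1) - cos(5t)·(-1,0)).
General solution: C_1X_1 + C_2X_2.
Applying x_1(0)=-2, x_2(0)=4 gives C_1=-4, C_2=-14.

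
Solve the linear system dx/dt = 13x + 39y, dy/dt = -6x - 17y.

Coefficient matrix A = [[13, 39], [-6, -17]].
Characteristic polynomial det(A - λI) = λ^2 + 4λ + 13 = 0.
Eigenvalues λ = -2 ± 3i (complex conjugate pair).
For λ=-2+3i: an eigenvector is (-3,1) - i(-2,1) = (-3 + 2i, 1 - i).
A real fundamental pair from Re and Im of e^((-2+3i)t)v: X_1 = e^(-2t)(cos(3t)·(-3,1) + sin(3t)·(-2,1)), X_2 = e^(-2t)(sin(3t)·(-3,1) - cos(3t)·(-2,1)).
General solution: c_1X_1 + c_2X_2.

x(t) = -2c_1e^(-2t)sin(3t) - 3c_1e^(-2t)cos(3t) - 3c_2e^(-2t)sin(3t) + 2c_2e^(-2t)cos(3t), y(t) = c_1e^(-2t)sin(3t) + c_1e^(-2t)cos(3t) + c_2e^(-2t)sin(3t) - c_2e^(-2t)cos(3t)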